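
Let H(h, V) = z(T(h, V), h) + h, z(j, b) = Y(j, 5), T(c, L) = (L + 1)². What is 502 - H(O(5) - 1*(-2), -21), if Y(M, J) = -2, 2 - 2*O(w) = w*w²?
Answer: 1127/2 ≈ 563.50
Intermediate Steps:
O(w) = 1 - w³/2 (O(w) = 1 - w*w²/2 = 1 - w³/2)
T(c, L) = (1 + L)²
z(j, b) = -2
H(h, V) = -2 + h
502 - H(O(5) - 1*(-2), -21) = 502 - (-2 + ((1 - ½*5³) - 1*(-2))) = 502 - (-2 + ((1 - ½*125) + 2)) = 502 - (-2 + ((1 - 125/2) + 2)) = 502 - (-2 + (-123/2 + 2)) = 502 - (-2 - 119/2) = 502 - 1*(-123/2) = 502 + 123/2 = 1127/2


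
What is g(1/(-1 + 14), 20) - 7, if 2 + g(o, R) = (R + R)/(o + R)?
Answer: -1829/261 ≈ -7.0077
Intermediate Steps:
g(o, R) = -2 + 2*R/(R + o) (g(o, R) = -2 + (R + R)/(o + R) = -2 + (2*R)/(R + o) = -2 + 2*R/(R + o))
g(1/(-1 + 14), 20) - 7 = -2/((-1 + 14)*(20 + 1/(-1 + 14))) - 7 = -2/(13*(20 + 1/13)) - 7 = -2*1/13/(20 + 1/13) - 7 = -2*1/13/261/13 - 7 = -2*1/13*13/261 - 7 = -2/261 - 7 = -1829/261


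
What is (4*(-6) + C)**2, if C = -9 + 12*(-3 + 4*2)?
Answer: 729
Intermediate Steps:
C = 51 (C = -9 + 12*(-3 + 8) = -9 + 12*5 = -9 + 60 = 51)
(4*(-6) + C)**2 = (4*(-6) + 51)**2 = (-24 + 51)**2 = 27**2 = 729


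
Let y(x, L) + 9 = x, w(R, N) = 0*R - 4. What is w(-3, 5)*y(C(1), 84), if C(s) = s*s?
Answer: 32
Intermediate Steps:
C(s) = s²
w(R, N) = -4 (w(R, N) = 0 - 4 = -4)
y(x, L) = -9 + x
w(-3, 5)*y(C(1), 84) = -4*(-9 + 1²) = -4*(-9 + 1) = -4*(-8) = 32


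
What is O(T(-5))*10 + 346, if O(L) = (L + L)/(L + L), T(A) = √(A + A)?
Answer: 356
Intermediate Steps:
T(A) = √2*√A (T(A) = √(2*A) = √2*√A)
O(L) = 1 (O(L) = (2*L)/((2*L)) = (2*L)*(1/(2*L)) = 1)
O(T(-5))*10 + 346 = 1*10 + 346 = 10 + 346 = 356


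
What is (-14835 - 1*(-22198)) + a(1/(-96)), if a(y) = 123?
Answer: 7486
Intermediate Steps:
(-14835 - 1*(-22198)) + a(1/(-96)) = (-14835 - 1*(-22198)) + 123 = (-14835 + 22198) + 123 = 7363 + 123 = 7486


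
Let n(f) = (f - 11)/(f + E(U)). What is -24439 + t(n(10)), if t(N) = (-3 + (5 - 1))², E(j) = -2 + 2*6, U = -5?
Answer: -24438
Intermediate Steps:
E(j) = 10 (E(j) = -2 + 12 = 10)
n(f) = (-11 + f)/(10 + f) (n(f) = (f - 11)/(f + 10) = (-11 + f)/(10 + f))
t(N) = 1 (t(N) = (-3 + 4)² = 1² = 1)
-24439 + t(n(10)) = -24439 + 1 = -24438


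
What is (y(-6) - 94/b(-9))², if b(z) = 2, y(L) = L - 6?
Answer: 3481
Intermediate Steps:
y(L) = -6 + L
(y(-6) - 94/b(-9))² = ((-6 - 6) - 94/2)² = (-12 - 94*½)² = (-12 - 47)² = (-59)² = 3481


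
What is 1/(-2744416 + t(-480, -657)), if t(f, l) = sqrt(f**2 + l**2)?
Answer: -2744416/7531818519007 - 3*sqrt(73561)/7531818519007 ≈ -3.6448e-7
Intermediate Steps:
1/(-2744416 + t(-480, -657)) = 1/(-2744416 + sqrt((-480)**2 + (-657)**2)) = 1/(-2744416 + sqrt(230400 + 431649)) = 1/(-2744416 + sqrt(662049)) = 1/(-2744416 + 3*sqrt(73561))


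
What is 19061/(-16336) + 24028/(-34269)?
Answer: -1045722817/559818384 ≈ -1.8680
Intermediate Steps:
19061/(-16336) + 24028/(-34269) = 19061*(-1/16336) + 24028*(-1/34269) = -19061/16336 - 24028/34269 = -1045722817/559818384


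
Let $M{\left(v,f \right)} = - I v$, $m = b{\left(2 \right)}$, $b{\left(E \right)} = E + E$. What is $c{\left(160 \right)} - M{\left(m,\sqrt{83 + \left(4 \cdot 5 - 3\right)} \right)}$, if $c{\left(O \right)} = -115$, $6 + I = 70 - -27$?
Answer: $249$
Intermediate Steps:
$b{\left(E \right)} = 2 E$
$I = 91$ ($I = -6 + \left(70 - -27\right) = -6 + \left(70 + 27\right) = -6 + 97 = 91$)
$m = 4$ ($m = 2 \cdot 2 = 4$)
$M{\left(v,f \right)} = - 91 v$
$c{\left(160 \right)} - M{\left(m,\sqrt{83 + \left(4 \cdot 5 - 3\right)} \right)} = -115 - \left(-91\right) 4 = -115 - -364 = -115 + 364 = 249$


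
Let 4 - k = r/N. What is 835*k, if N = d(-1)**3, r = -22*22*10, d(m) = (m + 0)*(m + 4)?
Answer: -3951220/27 ≈ -1.4634e+5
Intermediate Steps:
d(m) = m*(4 + m)
r = -4840 (r = -484*10 = -4840)
N = -27 (N = (-(4 - 1))**3 = (-1*3)**3 = (-3)**3 = -27)
k = -4732/27 (k = 4 - (-4840)/(-27) = 4 - (-4840)*(-1)/27 = 4 - 1*4840/27 = 4 - 4840/27 = -4732/27 ≈ -175.26)
835*k = 835*(-4732/27) = -3951220/27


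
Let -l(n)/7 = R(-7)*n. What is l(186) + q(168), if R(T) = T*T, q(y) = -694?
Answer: -64492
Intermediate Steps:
R(T) = T**2
l(n) = -343*n (l(n) = -7*(-7)**2*n = -343*n)
l(186) + q(168) = -343*186 - 694 = -63798 - 694 = -64492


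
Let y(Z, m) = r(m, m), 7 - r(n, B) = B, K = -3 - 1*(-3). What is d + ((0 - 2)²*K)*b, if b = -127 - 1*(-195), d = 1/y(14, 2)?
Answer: ⅕ ≈ 0.20000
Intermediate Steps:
K = 0 (K = -3 + 3 = 0)
r(n, B) = 7 - B
y(Z, m) = 7 - m
d = ⅕ (d = 1/(7 - 1*2) = 1/(7 - 2) = 1/5 = ⅕ ≈ 0.20000)
b = 68 (b = -127 + 195 = 68)
d + ((0 - 2)²*K)*b = ⅕ + ((0 - 2)²*0)*68 = ⅕ + ((-2)²*0)*68 = ⅕ + (4*0)*68 = ⅕ + 0*68 = ⅕ + 0 = ⅕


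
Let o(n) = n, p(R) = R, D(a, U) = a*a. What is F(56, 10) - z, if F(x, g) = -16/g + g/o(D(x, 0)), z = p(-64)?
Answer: 489241/7840 ≈ 62.403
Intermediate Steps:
D(a, U) = a²
z = -64
F(x, g) = -16/g + g/x² (F(x, g) = -16/g + g/(x²) = -16/g + g/x²)
F(56, 10) - z = (-16/10 + 10/56²) - 1*(-64) = (-16*⅒ + 10*(1/3136)) + 64 = (-8/5 + 5/1568) + 64 = -12519/7840 + 64 = 489241/7840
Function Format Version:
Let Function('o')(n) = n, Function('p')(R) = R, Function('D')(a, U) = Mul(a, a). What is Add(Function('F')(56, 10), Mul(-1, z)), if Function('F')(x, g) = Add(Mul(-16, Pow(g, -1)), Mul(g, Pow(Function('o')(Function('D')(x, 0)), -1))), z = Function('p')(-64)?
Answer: Rational(489241, 7840) ≈ 62.403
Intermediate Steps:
Function('D')(a, U) = Pow(a, 2)
z = -64
Function('F')(x, g) = Add(Mul(-16, Pow(g, -1)), Mul(g, Pow(x, -2))) (Function('F')(x, g) = Add(Mul(-16, Pow(g, -1)), Mul(g, Pow(Pow(x, 2), -1))) = Add(Mul(-16, Pow(g, -1)), Mul(g, Pow(x, -2))))
Add(Function('F')(56, 10), Mul(-1, z)) = Add(Add(Mul(-16, Pow(10, -1)), Mul(10, Pow(56, -2))), Mul(-1, -64)) = Add(Add(Mul(-16, Rational(1, 10)), Mul(10, Rational(1, 3136))), 64) = Add(Add(Rational(-8, 5), Rational(5, 1568)), 64) = Add(Rational(-12519, 7840), 64) = Rational(489241, 7840)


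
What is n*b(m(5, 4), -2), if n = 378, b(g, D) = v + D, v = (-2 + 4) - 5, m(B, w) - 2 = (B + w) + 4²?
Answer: -1890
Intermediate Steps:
m(B, w) = 18 + B + w (m(B, w) = 2 + ((B + w) + 4²) = 2 + ((B + w) + 16) = 2 + (16 + B + w) = 18 + B + w)
v = -3 (v = 2 - 5 = -3)
b(g, D) = -3 + D
n*b(m(5, 4), -2) = 378*(-3 - 2) = 378*(-5) = -1890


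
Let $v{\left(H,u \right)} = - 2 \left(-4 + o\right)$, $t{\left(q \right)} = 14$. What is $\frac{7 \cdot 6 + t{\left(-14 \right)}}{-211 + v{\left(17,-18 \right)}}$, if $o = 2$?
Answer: $- \frac{56}{207} \approx -0.27053$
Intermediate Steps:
$v{\left(H,u \right)} = 4$ ($v{\left(H,u \right)} = - 2 \left(-4 + 2\right) = \left(-2\right) \left(-2\right) = 4$)
$\frac{7 \cdot 6 + t{\left(-14 \right)}}{-211 + v{\left(17,-18 \right)}} = \frac{7 \cdot 6 + 14}{-211 + 4} = \frac{42 + 14}{-207} = 56 \left(- \frac{1}{207}\right) = - \frac{56}{207}$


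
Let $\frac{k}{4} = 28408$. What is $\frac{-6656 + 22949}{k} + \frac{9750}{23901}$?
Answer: $\frac{499110331}{905306144} \approx 0.55132$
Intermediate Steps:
$k = 113632$ ($k = 4 \cdot 28408 = 113632$)
$\frac{-6656 + 22949}{k} + \frac{9750}{23901} = \frac{-6656 + 22949}{113632} + \frac{9750}{23901} = 16293 \cdot \frac{1}{113632} + 9750 \cdot \frac{1}{23901} = \frac{16293}{113632} + \frac{3250}{7967} = \frac{499110331}{905306144}$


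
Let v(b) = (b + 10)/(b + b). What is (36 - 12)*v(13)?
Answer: 276/13 ≈ 21.231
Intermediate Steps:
v(b) = (10 + b)/(2*b) (v(b) = (10 + b)/((2*b)) = (10 + b)*(1/(2*b)) = (10 + b)/(2*b))
(36 - 12)*v(13) = (36 - 12)*((½)*(10 + 13)/13) = 24*((½)*(1/13)*23) = 24*(23/26) = 276/13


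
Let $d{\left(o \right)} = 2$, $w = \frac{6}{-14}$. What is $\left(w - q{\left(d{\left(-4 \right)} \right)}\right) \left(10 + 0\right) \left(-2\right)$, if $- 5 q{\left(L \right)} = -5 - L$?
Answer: $\frac{256}{7} \approx 36.571$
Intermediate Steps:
$w = - \frac{3}{7}$ ($w = 6 \left(- \frac{1}{14}\right) = - \frac{3}{7} \approx -0.42857$)
$q{\left(L \right)} = 1 + \frac{L}{5}$ ($q{\left(L \right)} = - \frac{-5 - L}{5} = 1 + \frac{L}{5}$)
$\left(w - q{\left(d{\left(-4 \right)} \right)}\right) \left(10 + 0\right) \left(-2\right) = \left(- \frac{3}{7} - \left(1 + \frac{1}{5} \cdot 2\right)\right) \left(10 + 0\right) \left(-2\right) = \left(- \frac{3}{7} - \left(1 + \frac{2}{5}\right)\right) 10 \left(-2\right) = \left(- \frac{3}{7} - \frac{7}{5}\right) \left(-20\right) = \left(- \frac{64}{35}\right) \left(-20\right) = \frac{256}{7}$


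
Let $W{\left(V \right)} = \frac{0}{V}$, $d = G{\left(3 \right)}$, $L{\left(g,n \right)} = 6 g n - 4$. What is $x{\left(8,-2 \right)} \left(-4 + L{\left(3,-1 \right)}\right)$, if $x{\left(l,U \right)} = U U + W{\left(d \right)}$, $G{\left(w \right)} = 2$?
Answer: $-104$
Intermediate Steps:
$L{\left(g,n \right)} = -4 + 6 g n$ ($L{\left(g,n \right)} = 6 g n - 4 = -4 + 6 g n$)
$d = 2$
$W{\left(V \right)} = 0$
$x{\left(l,U \right)} = U^{2}$ ($x{\left(l,U \right)} = U U + 0 = U^{2} + 0 = U^{2}$)
$x{\left(8,-2 \right)} \left(-4 + L{\left(3,-1 \right)}\right) = \left(-2\right)^{2} \left(-4 + \left(-4 + 6 \cdot 3 \left(-1\right)\right)\right) = 4 \left(-4 - 22\right) = 4 \left(-26\right) = -104$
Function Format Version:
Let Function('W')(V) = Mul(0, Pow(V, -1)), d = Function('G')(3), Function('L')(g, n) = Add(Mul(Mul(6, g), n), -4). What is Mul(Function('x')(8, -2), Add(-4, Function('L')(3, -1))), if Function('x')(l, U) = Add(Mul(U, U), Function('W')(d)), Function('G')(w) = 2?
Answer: -104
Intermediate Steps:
Function('L')(g, n) = Add(-4, Mul(6, g, n)) (Function('L')(g, n) = Add(Mul(6, g, n), -4) = Add(-4, Mul(6, g, n)))
d = 2
Function('W')(V) = 0
Function('x')(l, U) = Pow(U, 2) (Function('x')(l, U) = Add(Mul(U, U), 0) = Add(Pow(U, 2), 0) = Pow(U, 2))
Mul(Function('x')(8, -2), Add(-4, Function('L')(3, -1))) = Mul(Pow(-2, 2), Add(-4, Add(-4, Mul(6, 3, -1)))) = Mul(4, Add(-4, Add(-4, -18))) = Mul(4, Add(-4, -22)) = Mul(4, -26) = -104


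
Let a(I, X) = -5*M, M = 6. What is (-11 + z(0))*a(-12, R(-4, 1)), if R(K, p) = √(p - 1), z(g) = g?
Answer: 330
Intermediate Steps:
R(K, p) = √(-1 + p)
a(I, X) = -30 (a(I, X) = -5*6 = -30)
(-11 + z(0))*a(-12, R(-4, 1)) = (-11 + 0)*(-30) = -11*(-30) = 330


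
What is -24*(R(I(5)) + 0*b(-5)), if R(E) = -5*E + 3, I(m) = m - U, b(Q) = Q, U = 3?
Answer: 168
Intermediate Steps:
I(m) = -3 + m (I(m) = m - 1*3 = m - 3 = -3 + m)
R(E) = 3 - 5*E
-24*(R(I(5)) + 0*b(-5)) = -24*((3 - 5*(-3 + 5)) + 0*(-5)) = -24*((3 - 5*2) + 0) = -24*((3 - 10) + 0) = -24*(-7 + 0) = -24*(-7) = 168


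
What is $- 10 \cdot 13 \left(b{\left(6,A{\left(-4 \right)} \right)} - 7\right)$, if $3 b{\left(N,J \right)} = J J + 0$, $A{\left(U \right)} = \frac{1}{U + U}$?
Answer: $\frac{87295}{96} \approx 909.32$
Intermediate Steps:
$A{\left(U \right)} = \frac{1}{2 U}$
$b{\left(N,J \right)} = \frac{J^{2}}{3}$ ($b{\left(N,J \right)} = \frac{J J + 0}{3} = \frac{J^{2} + 0}{3} = \frac{J^{2}}{3}$)
$- 10 \cdot 13 \left(b{\left(6,A{\left(-4 \right)} \right)} - 7\right) = - 10 \cdot 13 \left(\frac{\left(\frac{1}{2 \left(-4\right)}\right)^{2}}{3} - 7\right) = - 10 \cdot 13 \left(\frac{\left(\frac{1}{2} \left(- \frac{1}{4}\right)\right)^{2}}{3} - 7\right) = - 10 \cdot 13 \left(\frac{\left(- \frac{1}{8}\right)^{2}}{3} - 7\right) = - 10 \cdot 13 \left(\frac{1}{3} \cdot \frac{1}{64} - 7\right) = - 10 \cdot 13 \left(\frac{1}{192} - 7\right) = - 10 \cdot 13 \left(- \frac{1343}{192}\right) = \left(-10\right) \left(- \frac{17459}{192}\right) = \frac{87295}{96}$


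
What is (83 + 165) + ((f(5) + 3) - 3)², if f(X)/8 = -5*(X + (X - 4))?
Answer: 57848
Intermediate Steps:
f(X) = 160 - 80*X (f(X) = 8*(-5*(X + (X - 4))) = 8*(-5*(X + (-4 + X))) = 8*(-5*(-4 + 2*X)) = 8*(20 - 10*X) = 160 - 80*X)
(83 + 165) + ((f(5) + 3) - 3)² = (83 + 165) + (((160 - 80*5) + 3) - 3)² = 248 + (((160 - 400) + 3) - 3)² = 248 + ((-240 + 3) - 3)² = 248 + (-237 - 3)² = 248 + (-240)² = 248 + 57600 = 57848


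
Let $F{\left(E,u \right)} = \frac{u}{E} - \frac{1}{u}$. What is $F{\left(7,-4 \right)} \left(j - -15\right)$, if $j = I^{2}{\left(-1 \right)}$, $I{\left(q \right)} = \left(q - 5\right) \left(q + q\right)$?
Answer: $- \frac{1431}{28} \approx -51.107$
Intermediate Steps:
$I{\left(q \right)} = 2 q \left(-5 + q\right)$ ($I{\left(q \right)} = \left(-5 + q\right) 2 q = 2 q \left(-5 + q\right)$)
$j = 144$ ($j = \left(2 \left(-1\right) \left(-5 - 1\right)\right)^{2} = \left(2 \left(-1\right) \left(-6\right)\right)^{2} = 12^{2} = 144$)
$F{\left(E,u \right)} = - \frac{1}{u} + \frac{u}{E}$
$F{\left(7,-4 \right)} \left(j - -15\right) = \left(- \frac{1}{-4} - \frac{4}{7}\right) \left(144 - -15\right) = \left(\left(-1\right) \left(- \frac{1}{4}\right) - \frac{4}{7}\right) \left(144 + 15\right) = \left(\frac{1}{4} - \frac{4}{7}\right) 159 = \left(- \frac{9}{28}\right) 159 = - \frac{1431}{28}$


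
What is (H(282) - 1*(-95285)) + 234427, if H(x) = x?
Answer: 329994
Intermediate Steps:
(H(282) - 1*(-95285)) + 234427 = (282 - 1*(-95285)) + 234427 = (282 + 95285) + 234427 = 95567 + 234427 = 329994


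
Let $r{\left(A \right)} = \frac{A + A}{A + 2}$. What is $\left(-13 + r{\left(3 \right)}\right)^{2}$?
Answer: $\frac{3481}{25} \approx 139.24$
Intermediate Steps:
$r{\left(A \right)} = \frac{2 A}{2 + A}$
$\left(-13 + r{\left(3 \right)}\right)^{2} = \left(-13 + 2 \cdot 3 \frac{1}{2 + 3}\right)^{2} = \left(-13 + 2 \cdot 3 \cdot \frac{1}{5}\right)^{2} = \left(-13 + \frac{6}{5}\right)^{2} = \left(- \frac{59}{5}\right)^{2} = \frac{3481}{25}$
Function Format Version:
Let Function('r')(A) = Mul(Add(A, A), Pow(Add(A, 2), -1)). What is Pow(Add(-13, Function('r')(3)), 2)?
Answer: Rational(3481, 25) ≈ 139.24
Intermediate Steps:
Function('r')(A) = Mul(2, A, Pow(Add(2, A), -1)) (Function('r')(A) = Mul(Mul(2, A), Pow(Add(2, A), -1)) = Mul(2, A, Pow(Add(2, A), -1)))
Pow(Add(-13, Function('r')(3)), 2) = Pow(Add(-13, Mul(2, 3, Pow(Add(2, 3), -1))), 2) = Pow(Add(-13, Mul(2, 3, Pow(5, -1))), 2) = Pow(Add(-13, Mul(2, 3, Rational(1, 5))), 2) = Pow(Add(-13, Rational(6, 5)), 2) = Pow(Rational(-59, 5), 2) = Rational(3481, 25)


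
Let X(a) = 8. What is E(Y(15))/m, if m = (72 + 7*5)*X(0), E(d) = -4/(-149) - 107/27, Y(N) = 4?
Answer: -15835/3443688 ≈ -0.0045983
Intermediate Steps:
E(d) = -15835/4023 (E(d) = -4*(-1/149) - 107*1/27 = 4/149 - 107/27 = -15835/4023)
m = 856 (m = (72 + 7*5)*8 = (72 + 35)*8 = 107*8 = 856)
E(Y(15))/m = -15835/4023/856 = -15835/4023*1/856 = -15835/3443688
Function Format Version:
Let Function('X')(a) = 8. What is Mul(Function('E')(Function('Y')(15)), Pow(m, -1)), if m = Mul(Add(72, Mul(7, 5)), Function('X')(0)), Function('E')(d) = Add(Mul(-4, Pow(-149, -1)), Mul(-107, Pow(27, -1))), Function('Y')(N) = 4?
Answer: Rational(-15835, 3443688) ≈ -0.0045983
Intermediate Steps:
Function('E')(d) = Rational(-15835, 4023) (Function('E')(d) = Add(Mul(-4, Rational(-1, 149)), Mul(-107, Rational(1, 27))) = Add(Rational(4, 149), Rational(-107, 27)) = Rational(-15835, 4023))
m = 856 (m = Mul(Add(72, Mul(7, 5)), 8) = Mul(Add(72, 35), 8) = Mul(107, 8) = 856)
Mul(Function('E')(Function('Y')(15)), Pow(m, -1)) = Mul(Rational(-15835, 4023), Pow(856, -1)) = Mul(Rational(-15835, 4023), Rational(1, 856)) = Rational(-15835, 3443688)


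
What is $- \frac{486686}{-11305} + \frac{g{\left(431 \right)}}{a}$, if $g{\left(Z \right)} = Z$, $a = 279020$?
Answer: $\frac{110857143}{2574956} \approx 43.052$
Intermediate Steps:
$- \frac{486686}{-11305} + \frac{g{\left(431 \right)}}{a} = - \frac{486686}{-11305} + \frac{431}{279020} = \left(-486686\right) \left(- \frac{1}{11305}\right) + 431 \cdot \frac{1}{279020} = \frac{486686}{11305} + \frac{431}{279020} = \frac{110857143}{2574956}$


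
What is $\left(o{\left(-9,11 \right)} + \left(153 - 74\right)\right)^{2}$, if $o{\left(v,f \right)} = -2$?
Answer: $5929$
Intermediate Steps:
$\left(o{\left(-9,11 \right)} + \left(153 - 74\right)\right)^{2} = \left(-2 + \left(153 - 74\right)\right)^{2} = \left(-2 + 79\right)^{2} = 77^{2} = 5929$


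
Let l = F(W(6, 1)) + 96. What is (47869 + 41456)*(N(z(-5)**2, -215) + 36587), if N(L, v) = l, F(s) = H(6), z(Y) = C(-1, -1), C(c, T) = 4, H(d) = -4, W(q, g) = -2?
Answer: 3276351675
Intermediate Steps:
z(Y) = 4
F(s) = -4
l = 92 (l = -4 + 96 = 92)
N(L, v) = 92
(47869 + 41456)*(N(z(-5)**2, -215) + 36587) = (47869 + 41456)*(92 + 36587) = 89325*36679 = 3276351675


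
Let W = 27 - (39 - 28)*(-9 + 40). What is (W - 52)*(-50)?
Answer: 18300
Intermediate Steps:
W = -314 (W = 27 - 11*31 = 27 - 1*341 = 27 - 341 = -314)
(W - 52)*(-50) = (-314 - 52)*(-50) = -366*(-50) = 18300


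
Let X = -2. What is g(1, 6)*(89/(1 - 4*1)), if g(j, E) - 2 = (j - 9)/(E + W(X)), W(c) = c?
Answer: 0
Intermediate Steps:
g(j, E) = 2 + (-9 + j)/(-2 + E) (g(j, E) = 2 + (j - 9)/(E - 2) = 2 + (-9 + j)/(-2 + E))
g(1, 6)*(89/(1 - 4*1)) = ((-13 + 1 + 2*6)/(-2 + 6))*(89/(1 - 4*1)) = ((-13 + 1 + 12)/4)*(89/(1 - 4)) = ((1/4)*0)*(89/(-3)) = 0*(89*(-1/3)) = 0*(-89/3) = 0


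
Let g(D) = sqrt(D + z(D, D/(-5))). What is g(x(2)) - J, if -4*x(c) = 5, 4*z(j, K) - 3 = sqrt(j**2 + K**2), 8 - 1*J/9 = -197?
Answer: -1845 + I*sqrt(8 - sqrt(26))/4 ≈ -1845.0 + 0.42581*I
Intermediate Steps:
J = 1845 (J = 72 - 9*(-197) = 72 + 1773 = 1845)
z(j, K) = 3/4 + sqrt(K**2 + j**2)/4 (z(j, K) = 3/4 + sqrt(j**2 + K**2)/4 = 3/4 + sqrt(K**2 + j**2)/4)
x(c) = -5/4 (x(c) = -1/4*5 = -5/4)
g(D) = sqrt(3/4 + D + sqrt(26)*sqrt(D**2)/20) (g(D) = sqrt(D + (3/4 + sqrt((D/(-5))**2 + D**2)/4)) = sqrt(D + (3/4 + sqrt((D*(-1/5))**2 + D**2)/4)) = sqrt(D + (3/4 + sqrt((-D/5)**2 + D**2)/4)) = sqrt(D + (3/4 + sqrt(D**2/25 + D**2)/4)) = sqrt(D + (3/4 + sqrt(26*D**2/25)/4)) = sqrt(D + (3/4 + (sqrt(26)*sqrt(D**2)/5)/4)) = sqrt(D + (3/4 + sqrt(26)*sqrt(D**2)/20)) = sqrt(3/4 + D + sqrt(26)*sqrt(D**2)/20))
g(x(2)) - J = sqrt(75 + 100*(-5/4) + 5*sqrt(26)*sqrt((-5/4)**2))/10 - 1*1845 = sqrt(75 - 125 + 5*sqrt(26)*sqrt(25/16))/10 - 1845 = sqrt(75 - 125 + 5*sqrt(26)*(5/4))/10 - 1845 = sqrt(75 - 125 + 25*sqrt(26)/4)/10 - 1845 = sqrt(-50 + 25*sqrt(26)/4)/10 - 1845 = -1845 + sqrt(-50 + 25*sqrt(26)/4)/10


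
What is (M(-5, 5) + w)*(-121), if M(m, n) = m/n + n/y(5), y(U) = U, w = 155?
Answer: -18755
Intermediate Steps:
M(m, n) = n/5 + m/n (M(m, n) = m/n + n/5 = n/5 + m/n)
(M(-5, 5) + w)*(-121) = (((1/5)*5 - 5/5) + 155)*(-121) = ((1 - 5*1/5) + 155)*(-121) = ((1 - 1) + 155)*(-121) = (0 + 155)*(-121) = 155*(-121) = -18755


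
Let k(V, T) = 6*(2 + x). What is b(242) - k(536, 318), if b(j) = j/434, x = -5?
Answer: 4027/217 ≈ 18.558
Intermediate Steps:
b(j) = j/434 (b(j) = j*(1/434) = j/434)
k(V, T) = -18 (k(V, T) = 6*(2 - 5) = 6*(-3) = -18)
b(242) - k(536, 318) = (1/434)*242 - 1*(-18) = 121/217 + 18 = 4027/217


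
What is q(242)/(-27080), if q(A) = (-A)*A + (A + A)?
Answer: 1452/677 ≈ 2.1448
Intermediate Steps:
q(A) = -A² + 2*A
q(242)/(-27080) = (242*(2 - 1*242))/(-27080) = (242*(2 - 242))*(-1/27080) = (242*(-240))*(-1/27080) = -58080*(-1/27080) = 1452/677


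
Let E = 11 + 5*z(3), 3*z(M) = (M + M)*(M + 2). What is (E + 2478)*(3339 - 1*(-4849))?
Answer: 20789332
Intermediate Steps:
z(M) = 2*M*(2 + M)/3 (z(M) = ((M + M)*(M + 2))/3 = ((2*M)*(2 + M))/3 = (2*M*(2 + M))/3 = 2*M*(2 + M)/3)
E = 61 (E = 11 + 5*((2/3)*3*(2 + 3)) = 11 + 5*((2/3)*3*5) = 11 + 5*10 = 11 + 50 = 61)
(E + 2478)*(3339 - 1*(-4849)) = (61 + 2478)*(3339 - 1*(-4849)) = 2539*(3339 + 4849) = 2539*8188 = 20789332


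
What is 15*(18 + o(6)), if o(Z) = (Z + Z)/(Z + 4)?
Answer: 288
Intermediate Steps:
o(Z) = 2*Z/(4 + Z) (o(Z) = (2*Z)/(4 + Z) = 2*Z/(4 + Z))
15*(18 + o(6)) = 15*(18 + 2*6/(4 + 6)) = 15*(18 + 2*6/10) = 15*(18 + 2*6*(⅒)) = 15*(18 + 6/5) = 15*(96/5) = 288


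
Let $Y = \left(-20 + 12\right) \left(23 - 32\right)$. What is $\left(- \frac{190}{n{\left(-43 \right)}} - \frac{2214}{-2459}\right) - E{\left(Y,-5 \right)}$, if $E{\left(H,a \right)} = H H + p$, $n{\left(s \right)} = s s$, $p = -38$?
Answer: $- \frac{23393645410}{4546691} \approx -5145.2$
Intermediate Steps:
$Y = 72$ ($Y = \left(-8\right) \left(-9\right) = 72$)
$n{\left(s \right)} = s^{2}$
$E{\left(H,a \right)} = -38 + H^{2}$ ($E{\left(H,a \right)} = H H - 38 = H^{2} - 38 = -38 + H^{2}$)
$\left(- \frac{190}{n{\left(-43 \right)}} - \frac{2214}{-2459}\right) - E{\left(Y,-5 \right)} = \left(- \frac{190}{\left(-43\right)^{2}} - \frac{2214}{-2459}\right) - \left(-38 + 72^{2}\right) = \left(- \frac{190}{1849} - - \frac{2214}{2459}\right) - \left(-38 + 5184\right) = \left(\left(-190\right) \frac{1}{1849} + \frac{2214}{2459}\right) - 5146 = \left(- \frac{190}{1849} + \frac{2214}{2459}\right) - 5146 = \frac{3626476}{4546691} - 5146 = - \frac{23393645410}{4546691}$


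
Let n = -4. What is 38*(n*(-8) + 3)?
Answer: 1330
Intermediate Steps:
38*(n*(-8) + 3) = 38*(-4*(-8) + 3) = 38*(32 + 3) = 38*35 = 1330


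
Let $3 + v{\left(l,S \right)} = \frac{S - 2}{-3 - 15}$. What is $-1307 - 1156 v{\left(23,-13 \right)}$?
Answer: $\frac{3593}{3} \approx 1197.7$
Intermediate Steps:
$v{\left(l,S \right)} = - \frac{26}{9} - \frac{S}{18}$ ($v{\left(l,S \right)} = -3 + \frac{S - 2}{-3 - 15} = -3 + \frac{-2 + S}{-18} = -3 + \left(-2 + S\right) \left(- \frac{1}{18}\right) = -3 - \left(- \frac{1}{9} + \frac{S}{18}\right) = - \frac{26}{9} - \frac{S}{18}$)
$-1307 - 1156 v{\left(23,-13 \right)} = -1307 - 1156 \left(- \frac{26}{9} - - \frac{13}{18}\right) = -1307 - 1156 \left(- \frac{26}{9} + \frac{13}{18}\right) = -1307 - - \frac{7514}{3} = -1307 + \frac{7514}{3} = \frac{3593}{3}$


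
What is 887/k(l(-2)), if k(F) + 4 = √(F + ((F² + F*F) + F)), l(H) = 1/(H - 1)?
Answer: -7983/37 - 2661*I/74 ≈ -215.76 - 35.959*I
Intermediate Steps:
l(H) = 1/(-1 + H)
k(F) = -4 + √(2*F + 2*F²) (k(F) = -4 + √(F + ((F² + F*F) + F)) = -4 + √(F + ((F² + F²) + F)) = -4 + √(F + (2*F² + F)) = -4 + √(F + (F + 2*F²)) = -4 + √(2*F + 2*F²))
887/k(l(-2)) = 887/(-4 + √2*√((1 + 1/(-1 - 2))/(-1 - 2))) = 887/(-4 + √2*√((1 + 1/(-3))/(-3))) = 887/(-4 + √2*√(-(1 - ⅓)/3)) = 887/(-4 + √2*√(-⅓*⅔)) = 887/(-4 + √2*√(-2/9)) = 887/(-4 + √2*(I*√2/3)) = 887/(-4 + 2*I/3) = 887*(9*(-4 - 2*I/3)/148) = 7983*(-4 - 2*I/3)/148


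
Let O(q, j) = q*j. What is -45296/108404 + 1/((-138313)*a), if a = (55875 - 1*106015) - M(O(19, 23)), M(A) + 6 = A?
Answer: -79207152984151/189561378820023 ≈ -0.41784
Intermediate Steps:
O(q, j) = j*q
M(A) = -6 + A
a = -50571 (a = (55875 - 1*106015) - (-6 + 23*19) = (55875 - 106015) - (-6 + 437) = -50140 - 1*431 = -50140 - 431 = -50571)
-45296/108404 + 1/((-138313)*a) = -45296/108404 + 1/(-138313*(-50571)) = -45296*1/108404 - 1/138313*(-1/50571) = -11324/27101 + 1/6994626723 = -79207152984151/189561378820023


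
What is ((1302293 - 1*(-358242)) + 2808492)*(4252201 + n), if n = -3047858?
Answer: 5382241384261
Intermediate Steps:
((1302293 - 1*(-358242)) + 2808492)*(4252201 + n) = ((1302293 - 1*(-358242)) + 2808492)*(4252201 - 3047858) = ((1302293 + 358242) + 2808492)*1204343 = (1660535 + 2808492)*1204343 = 4469027*1204343 = 5382241384261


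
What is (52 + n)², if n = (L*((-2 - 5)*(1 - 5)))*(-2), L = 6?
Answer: 80656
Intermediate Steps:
n = -336 (n = (6*((-2 - 5)*(1 - 5)))*(-2) = (6*(-7*(-4)))*(-2) = (6*28)*(-2) = 168*(-2) = -336)
(52 + n)² = (52 - 336)² = (-284)² = 80656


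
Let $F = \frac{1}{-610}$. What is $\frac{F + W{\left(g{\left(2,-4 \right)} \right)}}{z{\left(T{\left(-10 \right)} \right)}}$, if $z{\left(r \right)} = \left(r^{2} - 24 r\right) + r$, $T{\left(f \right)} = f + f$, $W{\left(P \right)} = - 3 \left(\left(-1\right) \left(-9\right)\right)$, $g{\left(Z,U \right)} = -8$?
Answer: $- \frac{16471}{524600} \approx -0.031397$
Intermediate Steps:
$W{\left(P \right)} = -27$ ($W{\left(P \right)} = \left(-3\right) 9 = -27$)
$F = - \frac{1}{610} \approx -0.0016393$
$T{\left(f \right)} = 2 f$
$z{\left(r \right)} = r^{2} - 23 r$
$\frac{F + W{\left(g{\left(2,-4 \right)} \right)}}{z{\left(T{\left(-10 \right)} \right)}} = \frac{- \frac{1}{610} - 27}{2 \left(-10\right) \left(-23 + 2 \left(-10\right)\right)} = - \frac{16471}{610 \left(- 20 \left(-23 - 20\right)\right)} = - \frac{16471}{610 \left(\left(-20\right) \left(-43\right)\right)} = - \frac{16471}{610 \cdot 860} = \left(- \frac{16471}{610}\right) \frac{1}{860} = - \frac{16471}{524600}$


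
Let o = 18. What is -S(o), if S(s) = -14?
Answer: 14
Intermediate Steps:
-S(o) = -1*(-14) = 14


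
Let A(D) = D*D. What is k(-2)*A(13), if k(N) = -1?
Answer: -169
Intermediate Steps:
A(D) = D**2
k(-2)*A(13) = -1*13**2 = -1*169 = -169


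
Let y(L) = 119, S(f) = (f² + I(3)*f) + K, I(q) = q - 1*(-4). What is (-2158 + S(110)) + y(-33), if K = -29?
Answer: 10802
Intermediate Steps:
I(q) = 4 + q (I(q) = q + 4 = 4 + q)
S(f) = -29 + f² + 7*f (S(f) = (f² + (4 + 3)*f) - 29 = (f² + 7*f) - 29 = -29 + f² + 7*f)
(-2158 + S(110)) + y(-33) = (-2158 + (-29 + 110² + 7*110)) + 119 = (-2158 + (-29 + 12100 + 770)) + 119 = (-2158 + 12841) + 119 = 10683 + 119 = 10802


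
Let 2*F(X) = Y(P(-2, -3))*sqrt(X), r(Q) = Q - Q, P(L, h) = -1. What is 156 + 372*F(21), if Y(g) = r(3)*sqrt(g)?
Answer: 156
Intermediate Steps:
r(Q) = 0
Y(g) = 0 (Y(g) = 0*sqrt(g) = 0)
F(X) = 0 (F(X) = (0*sqrt(X))/2 = (1/2)*0 = 0)
156 + 372*F(21) = 156 + 372*0 = 156 + 0 = 156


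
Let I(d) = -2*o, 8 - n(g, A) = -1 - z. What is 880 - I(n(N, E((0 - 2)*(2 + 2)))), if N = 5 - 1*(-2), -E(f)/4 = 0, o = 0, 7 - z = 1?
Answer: 880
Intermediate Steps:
z = 6 (z = 7 - 1*1 = 7 - 1 = 6)
E(f) = 0 (E(f) = -4*0 = 0)
N = 7 (N = 5 + 2 = 7)
n(g, A) = 15 (n(g, A) = 8 - (-1 - 1*6) = 8 - (-1 - 6) = 8 - 1*(-7) = 8 + 7 = 15)
I(d) = 0 (I(d) = -2*0 = 0)
880 - I(n(N, E((0 - 2)*(2 + 2)))) = 880 - 1*0 = 880 + 0 = 880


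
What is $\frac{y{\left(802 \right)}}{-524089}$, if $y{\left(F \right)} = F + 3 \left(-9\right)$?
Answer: $- \frac{775}{524089} \approx -0.0014788$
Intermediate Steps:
$y{\left(F \right)} = -27 + F$ ($y{\left(F \right)} = F - 27 = -27 + F$)
$\frac{y{\left(802 \right)}}{-524089} = \frac{-27 + 802}{-524089} = 775 \left(- \frac{1}{524089}\right) = - \frac{775}{524089}$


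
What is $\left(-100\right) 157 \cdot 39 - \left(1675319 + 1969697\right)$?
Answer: $-4257316$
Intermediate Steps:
$\left(-100\right) 157 \cdot 39 - \left(1675319 + 1969697\right) = \left(-15700\right) 39 - 3645016 = -612300 - 3645016 = -4257316$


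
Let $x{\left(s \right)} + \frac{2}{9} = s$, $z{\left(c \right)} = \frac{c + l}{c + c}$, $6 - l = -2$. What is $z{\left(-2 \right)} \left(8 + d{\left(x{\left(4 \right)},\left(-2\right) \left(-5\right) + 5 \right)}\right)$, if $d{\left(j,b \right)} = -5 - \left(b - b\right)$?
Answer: $- \frac{9}{2} \approx -4.5$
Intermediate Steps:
$l = 8$ ($l = 6 - -2 = 6 + 2 = 8$)
$z{\left(c \right)} = \frac{8 + c}{2 c}$ ($z{\left(c \right)} = \frac{c + 8}{c + c} = \frac{8 + c}{2 c}$)
$x{\left(s \right)} = - \frac{2}{9} + s$
$d{\left(j,b \right)} = -5$ ($d{\left(j,b \right)} = -5 - 0 = -5 + 0 = -5$)
$z{\left(-2 \right)} \left(8 + d{\left(x{\left(4 \right)},\left(-2\right) \left(-5\right) + 5 \right)}\right) = \frac{8 - 2}{2 \left(-2\right)} \left(8 - 5\right) = \frac{1}{2} \left(- \frac{1}{2}\right) 6 \cdot 3 = \left(- \frac{3}{2}\right) 3 = - \frac{9}{2}$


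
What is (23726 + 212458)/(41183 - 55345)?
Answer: -118092/7081 ≈ -16.677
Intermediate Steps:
(23726 + 212458)/(41183 - 55345) = 236184/(-14162) = 236184*(-1/14162) = -118092/7081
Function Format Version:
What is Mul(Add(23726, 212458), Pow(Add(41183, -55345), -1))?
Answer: Rational(-118092, 7081) ≈ -16.677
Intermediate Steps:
Mul(Add(23726, 212458), Pow(Add(41183, -55345), -1)) = Mul(236184, Pow(-14162, -1)) = Mul(236184, Rational(-1, 14162)) = Rational(-118092, 7081)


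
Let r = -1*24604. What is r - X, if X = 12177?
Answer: -36781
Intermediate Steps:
r = -24604
r - X = -24604 - 1*12177 = -24604 - 12177 = -36781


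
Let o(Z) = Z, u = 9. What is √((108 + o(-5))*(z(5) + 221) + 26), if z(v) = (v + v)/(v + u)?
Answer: 3*√124474/7 ≈ 151.20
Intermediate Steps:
z(v) = 2*v/(9 + v) (z(v) = (v + v)/(v + 9) = (2*v)/(9 + v) = 2*v/(9 + v))
√((108 + o(-5))*(z(5) + 221) + 26) = √((108 - 5)*(2*5/(9 + 5) + 221) + 26) = √(103*(2*5/14 + 221) + 26) = √(103*(2*5*(1/14) + 221) + 26) = √(103*(5/7 + 221) + 26) = √(103*(1552/7) + 26) = √(159856/7 + 26) = √(160038/7) = 3*√124474/7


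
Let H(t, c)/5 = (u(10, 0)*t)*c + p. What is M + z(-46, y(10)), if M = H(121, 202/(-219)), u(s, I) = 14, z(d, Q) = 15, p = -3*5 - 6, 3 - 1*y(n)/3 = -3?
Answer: -1730650/219 ≈ -7902.5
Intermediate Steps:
y(n) = 18 (y(n) = 9 - 3*(-3) = 9 + 9 = 18)
p = -21 (p = -15 - 6 = -21)
H(t, c) = -105 + 70*c*t (H(t, c) = 5*((14*t)*c - 21) = 5*(14*c*t - 21) = 5*(-21 + 14*c*t) = -105 + 70*c*t)
M = -1733935/219 (M = -105 + 70*(202/(-219))*121 = -105 + 70*(202*(-1/219))*121 = -105 + 70*(-202/219)*121 = -105 - 1710940/219 = -1733935/219 ≈ -7917.5)
M + z(-46, y(10)) = -1733935/219 + 15 = -1730650/219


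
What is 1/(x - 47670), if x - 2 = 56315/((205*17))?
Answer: -697/33213333 ≈ -2.0986e-5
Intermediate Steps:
x = 12657/697 (x = 2 + 56315/((205*17)) = 2 + 56315/3485 = 2 + 56315*(1/3485) = 2 + 11263/697 = 12657/697 ≈ 18.159)
1/(x - 47670) = 1/(12657/697 - 47670) = 1/(-33213333/697) = -697/33213333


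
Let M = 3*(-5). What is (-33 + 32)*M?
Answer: 15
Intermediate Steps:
M = -15
(-33 + 32)*M = (-33 + 32)*(-15) = -1*(-15) = 15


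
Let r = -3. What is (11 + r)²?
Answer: 64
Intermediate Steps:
(11 + r)² = (11 - 3)² = 8² = 64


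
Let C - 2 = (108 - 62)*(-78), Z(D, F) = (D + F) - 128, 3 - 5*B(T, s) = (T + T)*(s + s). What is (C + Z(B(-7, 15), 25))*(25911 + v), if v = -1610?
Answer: -437952622/5 ≈ -8.7591e+7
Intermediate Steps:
B(T, s) = ⅗ - 4*T*s/5 (B(T, s) = ⅗ - (T + T)*(s + s)/5 = ⅗ - 2*T*2*s/5 = ⅗ - 4*T*s/5)
Z(D, F) = -128 + D + F
C = -3586 (C = 2 + (108 - 62)*(-78) = 2 + 46*(-78) = 2 - 3588 = -3586)
(C + Z(B(-7, 15), 25))*(25911 + v) = (-3586 + (-128 + (⅗ - ⅘*(-7)*15) + 25))*(25911 - 1610) = (-3586 + (-128 + (⅗ + 84) + 25))*24301 = (-3586 + (-128 + 423/5 + 25))*24301 = (-3586 - 92/5)*24301 = -18022/5*24301 = -437952622/5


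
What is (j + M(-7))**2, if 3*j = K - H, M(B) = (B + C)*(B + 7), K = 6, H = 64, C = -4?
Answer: 3364/9 ≈ 373.78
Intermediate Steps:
M(B) = (-4 + B)*(7 + B) (M(B) = (B - 4)*(B + 7) = (-4 + B)*(7 + B))
j = -58/3 (j = (6 - 1*64)/3 = (6 - 64)/3 = (1/3)*(-58) = -58/3 ≈ -19.333)
(j + M(-7))**2 = (-58/3 + (-28 + (-7)**2 + 3*(-7)))**2 = (-58/3 + (-28 + 49 - 21))**2 = (-58/3 + 0)**2 = (-58/3)**2 = 3364/9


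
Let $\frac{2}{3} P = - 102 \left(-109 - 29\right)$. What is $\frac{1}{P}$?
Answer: $\frac{1}{21114} \approx 4.7362 \cdot 10^{-5}$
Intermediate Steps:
$P = 21114$ ($P = \frac{3 \left(- 102 \left(-109 - 29\right)\right)}{2} = \frac{3 \left(\left(-102\right) \left(-138\right)\right)}{2} = \frac{3}{2} \cdot 14076 = 21114$)
$\frac{1}{P} = \frac{1}{21114}$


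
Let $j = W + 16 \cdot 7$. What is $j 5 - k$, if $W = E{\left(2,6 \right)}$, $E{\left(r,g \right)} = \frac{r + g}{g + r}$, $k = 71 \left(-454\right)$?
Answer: $32799$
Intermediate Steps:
$k = -32234$
$E{\left(r,g \right)} = 1$ ($E{\left(r,g \right)} = \frac{g + r}{g + r} = 1$)
$W = 1$
$j = 113$ ($j = 1 + 16 \cdot 7 = 1 + 112 = 113$)
$j 5 - k = 113 \cdot 5 - -32234 = 565 + 32234 = 32799$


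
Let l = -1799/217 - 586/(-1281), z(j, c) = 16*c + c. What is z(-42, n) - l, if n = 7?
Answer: 5036660/39711 ≈ 126.83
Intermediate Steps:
z(j, c) = 17*c
l = -311051/39711 (l = -1799*1/217 - 586*(-1/1281) = -257/31 + 586/1281 = -311051/39711 ≈ -7.8329)
z(-42, n) - l = 17*7 - 1*(-311051/39711) = 119 + 311051/39711 = 5036660/39711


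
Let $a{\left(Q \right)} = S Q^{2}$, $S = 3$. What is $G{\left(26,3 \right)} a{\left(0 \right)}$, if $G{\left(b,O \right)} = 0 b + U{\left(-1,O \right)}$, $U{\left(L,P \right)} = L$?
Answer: $0$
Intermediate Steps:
$a{\left(Q \right)} = 3 Q^{2}$
$G{\left(b,O \right)} = -1$ ($G{\left(b,O \right)} = 0 b - 1 = 0 - 1 = -1$)
$G{\left(26,3 \right)} a{\left(0 \right)} = - 3 \cdot 0^{2} = - 3 \cdot 0 = \left(-1\right) 0 = 0$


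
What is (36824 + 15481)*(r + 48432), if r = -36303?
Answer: 634407345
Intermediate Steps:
(36824 + 15481)*(r + 48432) = (36824 + 15481)*(-36303 + 48432) = 52305*12129 = 634407345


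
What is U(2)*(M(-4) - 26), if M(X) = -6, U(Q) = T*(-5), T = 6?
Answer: 960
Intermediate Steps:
U(Q) = -30 (U(Q) = 6*(-5) = -30)
U(2)*(M(-4) - 26) = -30*(-6 - 26) = -30*(-32) = 960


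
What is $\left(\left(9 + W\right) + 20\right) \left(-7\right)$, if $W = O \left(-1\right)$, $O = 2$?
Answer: $-189$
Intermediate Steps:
$W = -2$ ($W = 2 \left(-1\right) = -2$)
$\left(\left(9 + W\right) + 20\right) \left(-7\right) = \left(\left(9 - 2\right) + 20\right) \left(-7\right) = \left(7 + 20\right) \left(-7\right) = 27 \left(-7\right) = -189$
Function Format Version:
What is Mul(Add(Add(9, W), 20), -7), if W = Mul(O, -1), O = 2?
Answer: -189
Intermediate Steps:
W = -2 (W = Mul(2, -1) = -2)
Mul(Add(Add(9, W), 20), -7) = Mul(Add(Add(9, -2), 20), -7) = Mul(Add(7, 20), -7) = Mul(27, -7) = -189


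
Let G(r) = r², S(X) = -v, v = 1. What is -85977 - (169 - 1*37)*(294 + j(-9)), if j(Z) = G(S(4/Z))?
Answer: -124917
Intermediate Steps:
S(X) = -1 (S(X) = -1*1 = -1)
j(Z) = 1 (j(Z) = (-1)² = 1)
-85977 - (169 - 1*37)*(294 + j(-9)) = -85977 - (169 - 1*37)*(294 + 1) = -85977 - (169 - 37)*295 = -85977 - 132*295 = -85977 - 1*38940 = -85977 - 38940 = -124917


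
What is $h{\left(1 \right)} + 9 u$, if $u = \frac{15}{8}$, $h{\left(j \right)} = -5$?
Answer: $\frac{95}{8} \approx 11.875$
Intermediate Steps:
$u = \frac{15}{8}$ ($u = 15 \cdot \frac{1}{8} = \frac{15}{8} \approx 1.875$)
$h{\left(1 \right)} + 9 u = -5 + 9 \cdot \frac{15}{8} = -5 + \frac{135}{8} = \frac{95}{8}$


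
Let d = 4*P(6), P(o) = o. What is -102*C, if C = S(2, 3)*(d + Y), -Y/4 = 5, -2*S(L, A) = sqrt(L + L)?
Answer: 408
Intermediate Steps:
S(L, A) = -sqrt(2)*sqrt(L)/2 (S(L, A) = -sqrt(L + L)/2 = -sqrt(2)*sqrt(L)/2)
Y = -20 (Y = -4*5 = -20)
d = 24 (d = 4*6 = 24)
C = -4 (C = (-sqrt(2)*sqrt(2)/2)*(24 - 20) = -1*4 = -4)
-102*C = -102*(-4) = 408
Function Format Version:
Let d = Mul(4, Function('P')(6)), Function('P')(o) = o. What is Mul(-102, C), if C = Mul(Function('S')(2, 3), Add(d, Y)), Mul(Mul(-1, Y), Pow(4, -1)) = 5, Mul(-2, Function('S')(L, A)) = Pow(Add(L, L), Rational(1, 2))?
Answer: 408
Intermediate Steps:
Function('S')(L, A) = Mul(Rational(-1, 2), Pow(2, Rational(1, 2)), Pow(L, Rational(1, 2))) (Function('S')(L, A) = Mul(Rational(-1, 2), Pow(Add(L, L), Rational(1, 2))) = Mul(Rational(-1, 2), Pow(Mul(2, L), Rational(1, 2))) = Mul(Rational(-1, 2), Mul(Pow(2, Rational(1, 2)), Pow(L, Rational(1, 2)))) = Mul(Rational(-1, 2), Pow(2, Rational(1, 2)), Pow(L, Rational(1, 2))))
Y = -20 (Y = Mul(-4, 5) = -20)
d = 24 (d = Mul(4, 6) = 24)
C = -4 (C = Mul(Mul(Rational(-1, 2), Pow(2, Rational(1, 2)), Pow(2, Rational(1, 2))), Add(24, -20)) = Mul(-1, 4) = -4)
Mul(-102, C) = Mul(-102, -4) = 408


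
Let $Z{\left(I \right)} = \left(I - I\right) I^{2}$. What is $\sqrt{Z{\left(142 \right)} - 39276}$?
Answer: $6 i \sqrt{1091} \approx 198.18 i$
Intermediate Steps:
$Z{\left(I \right)} = 0$ ($Z{\left(I \right)} = 0 I^{2} = 0$)
$\sqrt{Z{\left(142 \right)} - 39276} = \sqrt{0 - 39276} = \sqrt{-39276} = 6 i \sqrt{1091}$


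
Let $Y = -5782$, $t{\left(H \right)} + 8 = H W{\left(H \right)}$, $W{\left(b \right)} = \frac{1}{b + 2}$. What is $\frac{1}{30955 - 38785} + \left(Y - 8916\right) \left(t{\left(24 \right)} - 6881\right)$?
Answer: $\frac{10305316770287}{101790} \approx 1.0124 \cdot 10^{8}$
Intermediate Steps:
$W{\left(b \right)} = \frac{1}{2 + b}$
$t{\left(H \right)} = -8 + \frac{H}{2 + H}$
$\frac{1}{30955 - 38785} + \left(Y - 8916\right) \left(t{\left(24 \right)} - 6881\right) = \frac{1}{30955 - 38785} + \left(-5782 - 8916\right) \left(\frac{-16 - 168}{2 + 24} - 6881\right) = \frac{1}{-7830} - 14698 \left(\frac{-16 - 168}{26} - 6881\right) = - \frac{1}{7830} - 14698 \left(\frac{1}{26} \left(-184\right) - 6881\right) = - \frac{1}{7830} - 14698 \left(- \frac{92}{13} - 6881\right) = - \frac{1}{7830} - - \frac{1316132410}{13} = - \frac{1}{7830} + \frac{1316132410}{13} = \frac{10305316770287}{101790}$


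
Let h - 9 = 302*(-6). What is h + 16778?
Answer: 14975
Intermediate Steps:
h = -1803 (h = 9 + 302*(-6) = 9 - 1812 = -1803)
h + 16778 = -1803 + 16778 = 14975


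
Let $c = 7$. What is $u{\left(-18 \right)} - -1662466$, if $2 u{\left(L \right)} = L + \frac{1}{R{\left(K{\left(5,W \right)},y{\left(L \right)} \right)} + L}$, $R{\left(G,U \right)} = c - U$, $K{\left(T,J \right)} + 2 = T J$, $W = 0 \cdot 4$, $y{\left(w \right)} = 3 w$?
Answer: $\frac{142971303}{86} \approx 1.6625 \cdot 10^{6}$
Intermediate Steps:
$W = 0$
$K{\left(T,J \right)} = -2 + J T$ ($K{\left(T,J \right)} = -2 + T J = -2 + J T$)
$R{\left(G,U \right)} = 7 - U$
$u{\left(L \right)} = \frac{L}{2} + \frac{1}{2 \left(7 - 2 L\right)}$ ($u{\left(L \right)} = \frac{L + \frac{1}{\left(7 - 3 L\right) + L}}{2} = \frac{L + \frac{1}{7 - 2 L}}{2} = \frac{L}{2} + \frac{1}{2 \left(7 - 2 L\right)}$)
$u{\left(-18 \right)} - -1662466 = \frac{-1 - -126 + 2 \left(-18\right)^{2}}{2 \left(-7 + 2 \left(-18\right)\right)} - -1662466 = \frac{-1 + 126 + 2 \cdot 324}{2 \left(-7 - 36\right)} + 1662466 = \frac{-1 + 126 + 648}{2 \left(-43\right)} + 1662466 = \frac{1}{2} \left(- \frac{1}{43}\right) 773 + 1662466 = - \frac{773}{86} + 1662466 = \frac{142971303}{86}$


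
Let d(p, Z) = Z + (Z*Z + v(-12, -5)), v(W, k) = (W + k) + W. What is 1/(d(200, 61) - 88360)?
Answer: -1/84607 ≈ -1.1819e-5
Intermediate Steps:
v(W, k) = k + 2*W
d(p, Z) = -29 + Z + Z**2 (d(p, Z) = Z + (Z*Z + (-5 + 2*(-12))) = Z + (Z**2 + (-5 - 24)) = Z + (Z**2 - 29) = Z + (-29 + Z**2) = -29 + Z + Z**2)
1/(d(200, 61) - 88360) = 1/((-29 + 61 + 61**2) - 88360) = 1/((-29 + 61 + 3721) - 88360) = 1/(3753 - 88360) = 1/(-84607) = -1/84607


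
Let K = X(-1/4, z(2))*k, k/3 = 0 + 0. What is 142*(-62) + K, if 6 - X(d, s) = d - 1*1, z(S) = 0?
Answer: -8804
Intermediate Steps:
k = 0 (k = 3*(0 + 0) = 3*0 = 0)
X(d, s) = 7 - d (X(d, s) = 6 - (d - 1*1) = 6 - (d - 1) = 6 - (-1 + d) = 6 + (1 - d) = 7 - d)
K = 0 (K = (7 - (-1)/4)*0 = (7 - 1*(-1/4))*0 = (7 + 1/4)*0 = (29/4)*0 = 0)
142*(-62) + K = 142*(-62) + 0 = -8804 + 0 = -8804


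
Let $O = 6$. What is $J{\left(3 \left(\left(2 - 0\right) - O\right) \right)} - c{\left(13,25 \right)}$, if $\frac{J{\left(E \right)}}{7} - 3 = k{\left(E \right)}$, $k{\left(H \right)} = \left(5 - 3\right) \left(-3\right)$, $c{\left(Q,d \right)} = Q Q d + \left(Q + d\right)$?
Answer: $-4284$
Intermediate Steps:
$c{\left(Q,d \right)} = Q + d + d Q^{2}$ ($c{\left(Q,d \right)} = Q^{2} d + \left(Q + d\right) = d Q^{2} + \left(Q + d\right) = Q + d + d Q^{2}$)
$k{\left(H \right)} = -6$ ($k{\left(H \right)} = 2 \left(-3\right) = -6$)
$J{\left(E \right)} = -21$ ($J{\left(E \right)} = 21 + 7 \left(-6\right) = 21 - 42 = -21$)
$J{\left(3 \left(\left(2 - 0\right) - O\right) \right)} - c{\left(13,25 \right)} = -21 - \left(13 + 25 + 25 \cdot 13^{2}\right) = -21 - \left(13 + 25 + 25 \cdot 169\right) = -21 - \left(13 + 25 + 4225\right) = -21 - 4263 = -4284$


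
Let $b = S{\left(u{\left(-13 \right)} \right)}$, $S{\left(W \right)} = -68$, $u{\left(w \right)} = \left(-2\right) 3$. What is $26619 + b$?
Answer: $26551$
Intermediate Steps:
$u{\left(w \right)} = -6$
$b = -68$
$26619 + b = 26619 - 68 = 26551$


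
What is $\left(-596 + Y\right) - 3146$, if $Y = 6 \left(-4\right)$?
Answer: $-3766$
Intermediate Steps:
$Y = -24$
$\left(-596 + Y\right) - 3146 = \left(-596 - 24\right) - 3146 = -620 - 3146 = -3766$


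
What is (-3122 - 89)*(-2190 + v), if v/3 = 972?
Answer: -2331186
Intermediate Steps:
v = 2916 (v = 3*972 = 2916)
(-3122 - 89)*(-2190 + v) = (-3122 - 89)*(-2190 + 2916) = -3211*726 = -2331186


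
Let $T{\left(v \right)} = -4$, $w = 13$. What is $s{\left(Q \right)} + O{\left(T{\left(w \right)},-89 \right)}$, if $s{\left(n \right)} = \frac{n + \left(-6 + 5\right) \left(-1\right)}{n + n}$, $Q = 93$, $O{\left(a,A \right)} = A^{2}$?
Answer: $\frac{736700}{93} \approx 7921.5$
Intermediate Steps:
$s{\left(n \right)} = \frac{1 + n}{2 n}$ ($s{\left(n \right)} = \frac{n - -1}{2 n} = \left(n + 1\right) \frac{1}{2 n} = \left(1 + n\right) \frac{1}{2 n} = \frac{1 + n}{2 n}$)
$s{\left(Q \right)} + O{\left(T{\left(w \right)},-89 \right)} = \frac{1 + 93}{2 \cdot 93} + \left(-89\right)^{2} = \frac{1}{2} \cdot \frac{1}{93} \cdot 94 + 7921 = \frac{47}{93} + 7921 = \frac{736700}{93}$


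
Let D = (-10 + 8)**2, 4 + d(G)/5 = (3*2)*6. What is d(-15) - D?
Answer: 156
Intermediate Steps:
d(G) = 160 (d(G) = -20 + 5*((3*2)*6) = -20 + 5*(6*6) = -20 + 5*36 = -20 + 180 = 160)
D = 4 (D = (-2)**2 = 4)
d(-15) - D = 160 - 1*4 = 160 - 4 = 156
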